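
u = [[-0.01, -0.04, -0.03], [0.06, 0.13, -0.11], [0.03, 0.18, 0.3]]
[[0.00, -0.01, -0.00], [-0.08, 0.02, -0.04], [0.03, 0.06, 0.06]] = u @ [[-0.02, -0.19, -0.36], [-0.34, 0.27, 0.05], [0.3, 0.05, 0.21]]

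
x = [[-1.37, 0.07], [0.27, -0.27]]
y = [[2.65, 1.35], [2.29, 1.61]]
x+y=[[1.28, 1.42], [2.56, 1.34]]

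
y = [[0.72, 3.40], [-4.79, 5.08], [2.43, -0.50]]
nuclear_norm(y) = 10.71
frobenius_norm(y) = 8.18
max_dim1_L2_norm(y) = 6.98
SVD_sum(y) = [[-1.38, 1.64],  [-4.47, 5.34],  [1.25, -1.49]] + [[2.10, 1.76], [-0.32, -0.26], [1.18, 0.99]]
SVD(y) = [[0.28, -0.86], [0.92, 0.13], [-0.26, -0.49]] @ diag([7.5470141363398175, 3.1664455823347026]) @ [[-0.64, 0.77], [-0.77, -0.64]]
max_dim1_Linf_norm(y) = 5.08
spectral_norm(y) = 7.55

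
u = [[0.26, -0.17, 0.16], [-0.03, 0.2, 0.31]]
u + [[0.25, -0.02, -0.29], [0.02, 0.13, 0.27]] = [[0.51, -0.19, -0.13],[-0.01, 0.33, 0.58]]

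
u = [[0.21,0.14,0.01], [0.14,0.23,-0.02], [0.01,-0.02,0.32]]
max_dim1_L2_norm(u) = 0.32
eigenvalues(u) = [0.08, 0.36, 0.32]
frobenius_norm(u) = 0.49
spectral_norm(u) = 0.36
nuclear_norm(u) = 0.76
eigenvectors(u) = [[-0.73,0.66,0.19], [0.68,0.73,0.08], [0.09,-0.19,0.98]]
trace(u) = 0.76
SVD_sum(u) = [[0.16, 0.17, -0.05], [0.17, 0.19, -0.05], [-0.05, -0.05, 0.01]] + [[0.01, 0.01, 0.06], [0.01, 0.0, 0.03], [0.06, 0.03, 0.31]] + [[0.04,-0.04,-0.0], [-0.04,0.04,0.0], [-0.0,0.0,0.0]]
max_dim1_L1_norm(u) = 0.39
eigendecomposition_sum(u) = [[0.04, -0.04, -0.0], [-0.04, 0.04, 0.0], [-0.0, 0.00, 0.0]] + [[0.16, 0.17, -0.05], [0.17, 0.19, -0.05], [-0.05, -0.05, 0.01]] + [[0.01, 0.01, 0.06], [0.01, 0.00, 0.03], [0.06, 0.03, 0.31]]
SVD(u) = [[-0.66,  0.19,  -0.73], [-0.73,  0.08,  0.68], [0.19,  0.98,  0.09]] @ diag([0.3618744418634139, 0.3202958362459015, 0.0778297218906846]) @ [[-0.66, -0.73, 0.19], [0.19, 0.08, 0.98], [-0.73, 0.68, 0.09]]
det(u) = 0.01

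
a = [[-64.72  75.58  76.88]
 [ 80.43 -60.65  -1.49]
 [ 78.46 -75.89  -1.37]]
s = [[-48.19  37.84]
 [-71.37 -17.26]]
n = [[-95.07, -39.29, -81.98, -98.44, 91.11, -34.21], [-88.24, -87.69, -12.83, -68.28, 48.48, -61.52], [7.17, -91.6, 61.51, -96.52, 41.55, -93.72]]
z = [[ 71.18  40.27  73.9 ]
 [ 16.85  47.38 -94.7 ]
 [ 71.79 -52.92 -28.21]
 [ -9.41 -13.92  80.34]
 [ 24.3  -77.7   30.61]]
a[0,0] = -64.72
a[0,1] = 75.58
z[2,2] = -28.21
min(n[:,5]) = -93.72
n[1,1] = -87.69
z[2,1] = -52.92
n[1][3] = -68.28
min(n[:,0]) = -95.07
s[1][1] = -17.26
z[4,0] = 24.3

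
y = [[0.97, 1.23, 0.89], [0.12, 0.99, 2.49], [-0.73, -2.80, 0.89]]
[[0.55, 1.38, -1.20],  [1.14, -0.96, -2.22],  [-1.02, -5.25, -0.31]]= y @ [[-0.36,0.51,-0.38], [0.54,1.43,-0.06], [0.26,-0.98,-0.85]]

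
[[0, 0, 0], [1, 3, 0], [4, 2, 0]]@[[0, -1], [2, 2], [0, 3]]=[[0, 0], [6, 5], [4, 0]]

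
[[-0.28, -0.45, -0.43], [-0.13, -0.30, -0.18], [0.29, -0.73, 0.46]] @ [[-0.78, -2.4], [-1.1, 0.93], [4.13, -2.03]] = [[-1.06, 1.13], [-0.31, 0.40], [2.48, -2.31]]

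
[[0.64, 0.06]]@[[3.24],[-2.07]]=[[1.95]]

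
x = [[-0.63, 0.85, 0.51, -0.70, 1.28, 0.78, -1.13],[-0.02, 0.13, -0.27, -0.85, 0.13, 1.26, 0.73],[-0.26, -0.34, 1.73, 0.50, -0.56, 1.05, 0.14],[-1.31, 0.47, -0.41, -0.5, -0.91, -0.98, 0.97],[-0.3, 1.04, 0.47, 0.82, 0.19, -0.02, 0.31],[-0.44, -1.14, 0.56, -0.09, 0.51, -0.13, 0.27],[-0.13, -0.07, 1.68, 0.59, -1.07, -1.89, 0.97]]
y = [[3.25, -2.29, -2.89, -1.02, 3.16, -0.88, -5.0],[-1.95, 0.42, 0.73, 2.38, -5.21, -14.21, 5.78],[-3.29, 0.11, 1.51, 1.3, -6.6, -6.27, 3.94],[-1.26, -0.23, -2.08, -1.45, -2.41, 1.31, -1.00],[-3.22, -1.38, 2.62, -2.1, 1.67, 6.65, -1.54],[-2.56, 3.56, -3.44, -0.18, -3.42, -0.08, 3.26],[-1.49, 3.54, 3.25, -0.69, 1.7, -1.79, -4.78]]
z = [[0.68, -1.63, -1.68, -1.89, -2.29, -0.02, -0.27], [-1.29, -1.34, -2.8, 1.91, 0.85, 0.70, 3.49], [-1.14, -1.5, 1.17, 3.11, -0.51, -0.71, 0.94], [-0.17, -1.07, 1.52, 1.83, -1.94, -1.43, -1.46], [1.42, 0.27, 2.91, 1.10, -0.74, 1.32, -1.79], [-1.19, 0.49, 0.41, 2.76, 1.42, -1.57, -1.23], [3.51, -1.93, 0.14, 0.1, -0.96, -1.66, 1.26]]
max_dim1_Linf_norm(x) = 1.89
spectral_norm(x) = 3.67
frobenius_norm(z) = 11.32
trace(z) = 1.29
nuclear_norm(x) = 13.33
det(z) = 675.34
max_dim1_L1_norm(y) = 30.68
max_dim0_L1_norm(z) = 12.7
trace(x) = 1.76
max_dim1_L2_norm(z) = 5.32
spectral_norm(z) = 6.53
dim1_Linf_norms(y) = [5.0, 14.21, 6.6, 2.41, 6.65, 3.56, 4.78]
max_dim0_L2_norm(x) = 2.8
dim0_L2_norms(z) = [4.38, 3.45, 4.8, 5.39, 3.67, 3.16, 4.64]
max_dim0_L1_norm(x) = 6.11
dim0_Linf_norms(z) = [3.51, 1.93, 2.91, 3.11, 2.29, 1.66, 3.49]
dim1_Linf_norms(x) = [1.28, 1.26, 1.73, 1.31, 1.04, 1.14, 1.89]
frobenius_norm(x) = 5.61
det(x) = -36.45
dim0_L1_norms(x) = [3.09, 4.04, 5.63, 4.05, 4.65, 6.11, 4.52]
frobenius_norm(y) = 25.39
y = z @ x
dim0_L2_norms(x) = [1.58, 1.86, 2.62, 1.66, 2.06, 2.8, 1.97]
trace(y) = 0.54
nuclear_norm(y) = 50.79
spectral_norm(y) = 20.77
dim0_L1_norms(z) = [9.4, 8.23, 10.63, 12.7, 8.71, 7.41, 10.44]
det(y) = -24616.44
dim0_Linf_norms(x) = [1.31, 1.14, 1.73, 0.85, 1.28, 1.89, 1.13]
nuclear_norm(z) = 25.44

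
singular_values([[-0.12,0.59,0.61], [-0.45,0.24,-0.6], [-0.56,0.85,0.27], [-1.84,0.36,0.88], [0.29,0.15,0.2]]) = [2.3, 0.98, 0.8]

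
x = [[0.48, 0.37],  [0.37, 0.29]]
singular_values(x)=[0.77, 0.0]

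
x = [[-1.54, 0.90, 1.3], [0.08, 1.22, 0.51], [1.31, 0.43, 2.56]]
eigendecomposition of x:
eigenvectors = [[0.96, -0.31, -0.13], [0.02, -0.26, -0.92], [-0.28, -0.92, 0.37]]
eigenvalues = [-1.9, 3.12, 1.03]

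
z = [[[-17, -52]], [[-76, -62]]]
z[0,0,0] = -17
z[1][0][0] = -76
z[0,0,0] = -17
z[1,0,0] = -76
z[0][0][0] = -17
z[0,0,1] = -52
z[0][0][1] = -52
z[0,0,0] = -17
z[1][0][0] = -76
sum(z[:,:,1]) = -114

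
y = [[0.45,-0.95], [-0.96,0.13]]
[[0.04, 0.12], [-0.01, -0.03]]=y@[[0.01, 0.02], [-0.04, -0.12]]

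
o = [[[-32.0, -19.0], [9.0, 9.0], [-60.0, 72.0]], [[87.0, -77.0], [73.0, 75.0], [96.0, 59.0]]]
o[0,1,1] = 9.0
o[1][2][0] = 96.0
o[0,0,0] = -32.0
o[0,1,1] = 9.0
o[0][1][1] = 9.0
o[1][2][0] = 96.0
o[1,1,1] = 75.0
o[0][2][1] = 72.0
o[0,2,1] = 72.0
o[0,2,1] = 72.0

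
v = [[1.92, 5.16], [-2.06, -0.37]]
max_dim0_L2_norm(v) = 5.17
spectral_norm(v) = 5.62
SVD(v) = [[0.98, -0.21], [-0.21, -0.98]] @ diag([5.619302878399688, 1.7652011672353338]) @ [[0.41, 0.91], [0.91, -0.41]]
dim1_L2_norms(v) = [5.51, 2.09]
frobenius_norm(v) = 5.89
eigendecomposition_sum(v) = [[(0.96+1.38j), (2.58-0.66j)],[(-1.03+0.26j), (-0.19+1.67j)]] + [[0.96-1.38j, 2.58+0.66j], [(-1.03-0.26j), (-0.19-1.67j)]]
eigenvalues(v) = [(0.77+3.05j), (0.77-3.05j)]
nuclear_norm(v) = 7.38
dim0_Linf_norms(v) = [2.06, 5.16]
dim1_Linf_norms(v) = [5.16, 2.06]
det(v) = 9.92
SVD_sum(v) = [[2.26, 5.01], [-0.49, -1.08]] + [[-0.34, 0.15], [-1.57, 0.71]]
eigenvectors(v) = [[0.85+0.00j, (0.85-0j)],[(-0.19+0.5j), (-0.19-0.5j)]]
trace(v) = 1.55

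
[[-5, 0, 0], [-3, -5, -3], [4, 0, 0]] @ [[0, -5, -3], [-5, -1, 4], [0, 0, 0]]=[[0, 25, 15], [25, 20, -11], [0, -20, -12]]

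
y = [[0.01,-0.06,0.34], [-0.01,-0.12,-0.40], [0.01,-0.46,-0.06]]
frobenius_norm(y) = 0.71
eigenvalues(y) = [0.35, -0.0, -0.52]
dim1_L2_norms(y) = [0.35, 0.42, 0.46]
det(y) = 0.00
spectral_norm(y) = 0.56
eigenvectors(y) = [[0.65, -1.0, -0.35], [-0.5, -0.03, 0.66], [0.57, 0.03, 0.67]]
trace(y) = -0.17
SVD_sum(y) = [[0.0, 0.14, 0.21], [-0.0, -0.22, -0.34], [-0.00, -0.16, -0.25]] + [[0.01, -0.20, 0.13], [-0.0, 0.10, -0.06], [0.01, -0.3, 0.19]] + [[-0.0, -0.0, 0.0],  [-0.0, -0.00, 0.00],  [0.00, 0.00, -0.00]]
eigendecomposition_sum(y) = [[0.01, -0.21, 0.21],  [-0.01, 0.16, -0.16],  [0.01, -0.18, 0.18]] + [[-0.0, -0.00, 0.00],  [-0.00, -0.00, 0.00],  [0.00, 0.0, -0.00]] + [[0.00, 0.15, 0.13],[-0.00, -0.28, -0.24],[-0.00, -0.28, -0.24]]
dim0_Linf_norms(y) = [0.01, 0.46, 0.4]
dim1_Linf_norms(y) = [0.34, 0.4, 0.46]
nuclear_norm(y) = 1.00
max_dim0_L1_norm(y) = 0.8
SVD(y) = [[-0.45, 0.53, 0.72],[0.71, -0.26, 0.65],[0.53, 0.8, -0.26]] @ diag([0.5612084437121192, 0.44061470091330507, 0.0019411453577829814]) @ [[-0.01, -0.54, -0.84], [0.04, -0.84, 0.54], [-1.00, -0.02, 0.03]]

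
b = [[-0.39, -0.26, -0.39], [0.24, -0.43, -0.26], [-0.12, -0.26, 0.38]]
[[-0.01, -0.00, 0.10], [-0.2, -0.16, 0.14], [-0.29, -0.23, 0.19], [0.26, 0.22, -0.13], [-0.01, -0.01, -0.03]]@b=[[-0.01, -0.02, 0.04], [0.02, 0.08, 0.17], [0.04, 0.12, 0.25], [-0.03, -0.13, -0.21], [0.01, 0.01, -0.0]]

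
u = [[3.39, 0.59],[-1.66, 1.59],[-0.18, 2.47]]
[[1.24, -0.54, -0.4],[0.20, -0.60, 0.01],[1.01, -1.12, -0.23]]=u@[[0.29, -0.08, -0.1],[0.43, -0.46, -0.1]]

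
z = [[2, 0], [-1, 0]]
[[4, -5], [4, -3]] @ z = [[13, 0], [11, 0]]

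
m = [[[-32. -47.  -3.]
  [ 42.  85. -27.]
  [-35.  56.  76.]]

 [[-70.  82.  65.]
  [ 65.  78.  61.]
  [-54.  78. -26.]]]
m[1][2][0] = -54.0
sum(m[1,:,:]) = 279.0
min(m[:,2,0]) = -54.0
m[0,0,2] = -3.0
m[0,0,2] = -3.0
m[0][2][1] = 56.0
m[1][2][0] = -54.0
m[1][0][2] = 65.0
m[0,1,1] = 85.0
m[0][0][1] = -47.0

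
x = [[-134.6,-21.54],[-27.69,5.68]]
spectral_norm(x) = 138.87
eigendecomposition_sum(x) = [[-134.87, -20.12], [-25.86, -3.86]] + [[0.27, -1.42], [-1.83, 9.54]]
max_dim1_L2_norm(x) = 136.31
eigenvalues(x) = [-138.73, 9.81]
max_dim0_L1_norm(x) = 162.29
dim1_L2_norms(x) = [136.31, 28.27]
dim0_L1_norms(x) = [162.29, 27.22]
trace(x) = -128.92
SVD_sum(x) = [[-134.87, -19.68], [-26.30, -3.84]] + [[0.27, -1.86], [-1.39, 9.52]]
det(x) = -1360.97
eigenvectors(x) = [[-0.98, 0.15], [-0.19, -0.99]]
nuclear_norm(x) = 148.67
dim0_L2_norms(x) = [137.42, 22.28]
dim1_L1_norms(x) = [156.14, 33.37]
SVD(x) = [[-0.98, -0.19], [-0.19, 0.98]] @ diag([138.86713014686978, 9.800523698881074]) @ [[0.99, 0.14], [-0.14, 0.99]]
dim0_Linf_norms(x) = [134.6, 21.54]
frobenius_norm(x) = 139.21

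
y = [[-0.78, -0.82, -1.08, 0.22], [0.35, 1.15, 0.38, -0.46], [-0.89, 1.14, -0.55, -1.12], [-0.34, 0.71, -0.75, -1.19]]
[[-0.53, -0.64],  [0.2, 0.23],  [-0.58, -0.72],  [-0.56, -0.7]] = y @ [[0.27, 0.33], [0.13, 0.15], [0.26, 0.32], [0.31, 0.38]]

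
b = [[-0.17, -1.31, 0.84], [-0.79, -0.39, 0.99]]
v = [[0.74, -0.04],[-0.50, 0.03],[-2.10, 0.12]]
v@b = [[-0.09,-0.95,0.58], [0.06,0.64,-0.39], [0.26,2.70,-1.65]]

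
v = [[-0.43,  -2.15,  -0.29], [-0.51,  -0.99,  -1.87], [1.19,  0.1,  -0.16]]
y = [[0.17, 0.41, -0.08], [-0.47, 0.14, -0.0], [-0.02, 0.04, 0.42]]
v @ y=[[0.94, -0.49, -0.09], [0.42, -0.42, -0.74], [0.16, 0.5, -0.16]]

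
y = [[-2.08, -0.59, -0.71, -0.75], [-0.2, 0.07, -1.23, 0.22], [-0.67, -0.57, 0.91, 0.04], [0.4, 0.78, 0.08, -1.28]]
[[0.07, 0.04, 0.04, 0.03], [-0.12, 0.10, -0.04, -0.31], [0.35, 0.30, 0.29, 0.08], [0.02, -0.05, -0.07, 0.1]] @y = [[-0.17, -0.04, -0.06, -0.08], [0.13, -0.14, -0.1, 0.51], [-0.95, -0.29, -0.35, -0.29], [0.06, 0.1, -0.01, -0.16]]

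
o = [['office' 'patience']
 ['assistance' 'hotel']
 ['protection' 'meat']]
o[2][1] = 'meat'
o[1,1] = 'hotel'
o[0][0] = 'office'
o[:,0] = ['office', 'assistance', 'protection']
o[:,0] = ['office', 'assistance', 'protection']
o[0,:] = ['office', 'patience']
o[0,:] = ['office', 'patience']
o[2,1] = 'meat'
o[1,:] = ['assistance', 'hotel']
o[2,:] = ['protection', 'meat']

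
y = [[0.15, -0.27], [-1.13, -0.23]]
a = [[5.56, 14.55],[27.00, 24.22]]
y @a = [[-6.46, -4.36], [-12.49, -22.01]]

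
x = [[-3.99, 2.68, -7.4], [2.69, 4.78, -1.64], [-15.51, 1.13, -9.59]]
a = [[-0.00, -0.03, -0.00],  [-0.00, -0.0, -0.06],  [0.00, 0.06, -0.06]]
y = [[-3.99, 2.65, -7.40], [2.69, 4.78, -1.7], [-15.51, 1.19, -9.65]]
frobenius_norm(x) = 21.08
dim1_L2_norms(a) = [0.03, 0.06, 0.08]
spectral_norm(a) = 0.10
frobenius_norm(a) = 0.11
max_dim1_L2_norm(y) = 18.31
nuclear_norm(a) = 0.14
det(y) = -257.67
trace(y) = -8.86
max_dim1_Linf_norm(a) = 0.06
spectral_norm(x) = 19.82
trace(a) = -0.06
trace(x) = -8.80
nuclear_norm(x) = 28.63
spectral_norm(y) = 19.86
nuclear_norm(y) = 28.65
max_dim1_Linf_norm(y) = 15.51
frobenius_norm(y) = 21.11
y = x + a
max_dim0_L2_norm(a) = 0.08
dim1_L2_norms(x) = [8.82, 5.72, 18.27]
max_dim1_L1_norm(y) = 26.35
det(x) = -258.30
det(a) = 0.00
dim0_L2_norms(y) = [16.24, 5.59, 12.28]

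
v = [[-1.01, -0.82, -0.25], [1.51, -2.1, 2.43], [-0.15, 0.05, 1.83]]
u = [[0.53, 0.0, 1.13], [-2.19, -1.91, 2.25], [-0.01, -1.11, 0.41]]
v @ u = [[1.26, 1.84, -3.09], [5.38, 1.31, -2.02], [-0.21, -2.13, 0.69]]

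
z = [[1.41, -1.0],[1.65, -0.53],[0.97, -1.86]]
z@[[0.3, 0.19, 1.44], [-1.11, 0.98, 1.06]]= [[1.53, -0.71, 0.97], [1.08, -0.21, 1.81], [2.36, -1.64, -0.57]]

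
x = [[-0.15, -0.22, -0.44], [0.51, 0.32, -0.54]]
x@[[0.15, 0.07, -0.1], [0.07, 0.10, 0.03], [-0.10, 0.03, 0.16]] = [[0.01, -0.05, -0.06], [0.15, 0.05, -0.13]]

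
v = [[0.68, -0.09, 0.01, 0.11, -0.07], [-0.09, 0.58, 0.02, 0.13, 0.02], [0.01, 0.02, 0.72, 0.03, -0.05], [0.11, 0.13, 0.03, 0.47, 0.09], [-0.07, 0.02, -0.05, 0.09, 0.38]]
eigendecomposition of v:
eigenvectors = [[0.33, 0.17, -0.3, -0.78, 0.4], [0.30, 0.53, -0.58, 0.21, -0.5], [0.09, -0.12, 0.38, -0.52, -0.75], [-0.63, -0.40, -0.61, -0.2, -0.18], [0.63, -0.72, -0.23, 0.18, -0.05]]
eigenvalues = [0.26, 0.42, 0.66, 0.76, 0.73]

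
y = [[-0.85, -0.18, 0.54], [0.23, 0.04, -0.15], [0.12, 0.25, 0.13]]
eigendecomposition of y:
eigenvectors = [[-0.96,  0.49,  0.52],  [0.26,  -0.15,  -0.59],  [0.05,  0.86,  0.62]]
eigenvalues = [-0.83, 0.16, -0.01]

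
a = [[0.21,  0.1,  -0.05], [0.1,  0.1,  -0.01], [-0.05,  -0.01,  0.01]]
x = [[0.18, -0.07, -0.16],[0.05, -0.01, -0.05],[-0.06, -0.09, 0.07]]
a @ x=[[0.05, -0.01, -0.04], [0.02, -0.01, -0.02], [-0.01, 0.0, 0.01]]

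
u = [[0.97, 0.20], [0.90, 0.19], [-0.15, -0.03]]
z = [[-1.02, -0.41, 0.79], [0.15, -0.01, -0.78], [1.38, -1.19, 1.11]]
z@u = [[-1.48, -0.31],[0.25, 0.05],[0.1, 0.02]]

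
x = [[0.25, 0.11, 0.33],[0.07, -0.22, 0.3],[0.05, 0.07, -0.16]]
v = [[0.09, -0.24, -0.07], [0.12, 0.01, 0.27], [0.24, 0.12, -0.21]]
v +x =[[0.34, -0.13, 0.26],[0.19, -0.21, 0.57],[0.29, 0.19, -0.37]]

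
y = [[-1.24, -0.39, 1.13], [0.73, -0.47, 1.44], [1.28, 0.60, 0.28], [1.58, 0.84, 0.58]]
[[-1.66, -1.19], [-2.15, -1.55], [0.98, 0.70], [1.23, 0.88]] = y@[[-0.04, -0.03], [2.09, 1.50], [-0.79, -0.57]]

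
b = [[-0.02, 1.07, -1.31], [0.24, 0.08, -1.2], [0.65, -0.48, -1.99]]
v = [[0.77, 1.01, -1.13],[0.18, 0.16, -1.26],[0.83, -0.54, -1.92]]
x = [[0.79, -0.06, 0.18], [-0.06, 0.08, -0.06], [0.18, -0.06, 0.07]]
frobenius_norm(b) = 3.00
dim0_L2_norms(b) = [0.69, 1.18, 2.67]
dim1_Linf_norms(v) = [1.13, 1.26, 1.92]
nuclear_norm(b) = 3.98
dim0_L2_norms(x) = [0.81, 0.12, 0.2]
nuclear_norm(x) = 0.94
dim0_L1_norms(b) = [0.91, 1.63, 4.5]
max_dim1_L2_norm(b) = 2.15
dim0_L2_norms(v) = [1.15, 1.16, 2.56]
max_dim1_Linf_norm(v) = 1.92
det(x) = 0.00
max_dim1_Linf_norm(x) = 0.79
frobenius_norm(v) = 3.03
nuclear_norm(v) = 4.31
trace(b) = -1.93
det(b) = -0.09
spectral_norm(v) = 2.78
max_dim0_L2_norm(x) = 0.81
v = b + x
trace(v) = -0.99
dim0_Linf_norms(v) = [0.83, 1.01, 1.92]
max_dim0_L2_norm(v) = 2.56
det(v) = -1.21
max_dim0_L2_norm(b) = 2.67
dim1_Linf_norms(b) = [1.31, 1.2, 1.99]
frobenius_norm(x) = 0.85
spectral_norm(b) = 2.74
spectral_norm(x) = 0.84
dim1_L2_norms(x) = [0.81, 0.12, 0.2]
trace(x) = 0.94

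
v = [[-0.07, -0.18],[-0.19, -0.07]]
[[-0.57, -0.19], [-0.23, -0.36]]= v @ [[0.06,  1.76],  [3.12,  0.37]]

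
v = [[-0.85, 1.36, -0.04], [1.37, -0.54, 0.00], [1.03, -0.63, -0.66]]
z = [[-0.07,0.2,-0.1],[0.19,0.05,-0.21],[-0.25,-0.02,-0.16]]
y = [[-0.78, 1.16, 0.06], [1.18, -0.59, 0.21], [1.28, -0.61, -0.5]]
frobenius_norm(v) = 2.58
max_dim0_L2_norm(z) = 0.32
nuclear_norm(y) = 3.41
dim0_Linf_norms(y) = [1.28, 1.16, 0.5]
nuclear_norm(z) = 0.80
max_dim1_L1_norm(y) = 2.39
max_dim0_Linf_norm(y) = 1.28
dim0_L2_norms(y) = [1.91, 1.44, 0.55]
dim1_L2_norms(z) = [0.23, 0.29, 0.3]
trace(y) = -1.87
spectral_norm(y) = 2.33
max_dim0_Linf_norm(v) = 1.37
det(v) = 0.94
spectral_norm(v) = 2.41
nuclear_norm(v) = 3.68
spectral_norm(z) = 0.33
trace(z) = -0.18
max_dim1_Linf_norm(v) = 1.37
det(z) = 0.02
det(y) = 0.67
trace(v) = -2.05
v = y + z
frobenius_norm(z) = 0.48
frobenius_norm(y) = 2.45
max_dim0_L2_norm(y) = 1.91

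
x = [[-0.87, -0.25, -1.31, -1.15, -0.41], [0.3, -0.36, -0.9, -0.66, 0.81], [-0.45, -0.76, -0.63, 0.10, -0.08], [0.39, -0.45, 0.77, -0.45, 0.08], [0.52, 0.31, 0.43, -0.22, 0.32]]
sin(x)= [[-0.89,0.11,-1.04,-0.76,-0.58], [0.3,-0.25,-0.64,-0.52,0.67], [-0.33,-0.43,-0.36,0.27,-0.11], [0.25,-0.55,0.48,-0.64,0.06], [0.42,0.08,0.25,-0.36,0.32]]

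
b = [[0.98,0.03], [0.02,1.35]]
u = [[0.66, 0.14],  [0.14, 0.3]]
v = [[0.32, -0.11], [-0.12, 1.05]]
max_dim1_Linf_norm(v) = 1.05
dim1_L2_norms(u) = [0.67, 0.33]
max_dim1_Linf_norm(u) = 0.66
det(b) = 1.32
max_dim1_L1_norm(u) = 0.8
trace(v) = 1.37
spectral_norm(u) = 0.71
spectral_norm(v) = 1.07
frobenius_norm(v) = 1.11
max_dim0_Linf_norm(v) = 1.05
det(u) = 0.18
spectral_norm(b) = 1.35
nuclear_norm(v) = 1.37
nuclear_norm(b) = 2.33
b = u + v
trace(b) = 2.33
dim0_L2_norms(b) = [0.98, 1.35]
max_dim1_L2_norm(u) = 0.67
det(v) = 0.32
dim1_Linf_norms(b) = [0.98, 1.35]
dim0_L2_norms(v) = [0.34, 1.06]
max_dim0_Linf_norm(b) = 1.35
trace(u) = 0.96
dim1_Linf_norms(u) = [0.66, 0.3]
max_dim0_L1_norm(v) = 1.16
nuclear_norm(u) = 0.96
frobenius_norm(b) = 1.67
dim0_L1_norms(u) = [0.8, 0.44]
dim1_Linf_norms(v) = [0.32, 1.05]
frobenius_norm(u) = 0.75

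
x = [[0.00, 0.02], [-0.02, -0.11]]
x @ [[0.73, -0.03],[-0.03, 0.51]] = [[-0.0, 0.01], [-0.01, -0.06]]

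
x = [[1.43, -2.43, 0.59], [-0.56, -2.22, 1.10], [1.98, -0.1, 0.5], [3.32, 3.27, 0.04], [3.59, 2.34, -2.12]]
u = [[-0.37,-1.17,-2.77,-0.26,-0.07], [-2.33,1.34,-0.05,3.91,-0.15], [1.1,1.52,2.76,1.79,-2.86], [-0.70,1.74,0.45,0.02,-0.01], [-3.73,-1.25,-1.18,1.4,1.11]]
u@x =[[-6.47, 2.76, -2.75], [8.26, 15.13, 0.55], [1.86, -7.16, 9.84], [-1.05, -2.16, 1.75], [1.66, 19.13, -6.46]]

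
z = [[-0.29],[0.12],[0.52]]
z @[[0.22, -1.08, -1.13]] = [[-0.06,0.31,0.33], [0.03,-0.13,-0.14], [0.11,-0.56,-0.59]]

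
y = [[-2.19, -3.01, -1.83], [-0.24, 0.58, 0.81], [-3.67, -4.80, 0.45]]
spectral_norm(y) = 7.13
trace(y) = -1.16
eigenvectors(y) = [[(-0.77+0j), -0.64+0.00j, (-0.64-0j)], [(0.08+0j), 0.53-0.11j, 0.53+0.11j], [(-0.63+0j), 0.27+0.47j, 0.27-0.47j]]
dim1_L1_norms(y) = [7.03, 1.63, 8.92]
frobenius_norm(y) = 7.41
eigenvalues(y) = [(-3.37+0j), (1.11+0.83j), (1.11-0.83j)]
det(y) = -6.47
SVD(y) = [[-0.54, 0.74, -0.39], [0.06, -0.43, -0.9], [-0.84, -0.51, 0.19]] @ diag([7.1321407748424, 1.9717203320036054, 0.4598770489968522]) @ [[0.6, 0.80, 0.09], [0.18, -0.02, -0.98], [0.78, -0.60, 0.15]]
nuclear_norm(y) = 9.56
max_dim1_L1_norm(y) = 8.92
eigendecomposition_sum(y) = [[-3.09+0.00j,(-3.3+0j),-0.78+0.00j], [(0.33-0j),0.36-0.00j,0.08-0.00j], [-2.54+0.00j,(-2.72+0j),(-0.64+0j)]] + [[(0.45-0.5j),  0.14-1.32j,  (-0.53+0.43j)], [-0.29+0.50j,  (0.11+1.12j),  0.36-0.45j], [-0.56-0.12j,  (-1.04+0.46j),  (0.55+0.21j)]] + [[0.45+0.50j,(0.14+1.32j),(-0.53-0.43j)], [-0.29-0.50j,(0.11-1.12j),(0.36+0.45j)], [-0.56+0.12j,-1.04-0.46j,(0.55-0.21j)]]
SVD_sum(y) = [[-2.31, -3.09, -0.36],[0.24, 0.31, 0.04],[-3.56, -4.76, -0.55]] + [[0.26, -0.03, -1.44],  [-0.15, 0.02, 0.84],  [-0.18, 0.02, 0.99]] + [[-0.14, 0.11, -0.03], [-0.32, 0.25, -0.06], [0.07, -0.05, 0.01]]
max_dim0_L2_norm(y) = 5.7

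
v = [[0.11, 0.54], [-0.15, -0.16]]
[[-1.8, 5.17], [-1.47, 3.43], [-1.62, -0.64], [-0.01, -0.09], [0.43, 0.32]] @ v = [[-0.97, -1.8], [-0.68, -1.34], [-0.08, -0.77], [0.01, 0.01], [-0.00, 0.18]]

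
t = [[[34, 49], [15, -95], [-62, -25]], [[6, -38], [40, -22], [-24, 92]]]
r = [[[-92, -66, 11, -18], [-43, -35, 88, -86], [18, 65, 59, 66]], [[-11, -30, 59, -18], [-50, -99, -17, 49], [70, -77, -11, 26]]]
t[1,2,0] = -24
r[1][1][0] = -50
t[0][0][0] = 34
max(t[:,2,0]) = -24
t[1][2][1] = 92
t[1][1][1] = -22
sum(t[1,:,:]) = 54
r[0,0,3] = -18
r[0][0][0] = -92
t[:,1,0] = [15, 40]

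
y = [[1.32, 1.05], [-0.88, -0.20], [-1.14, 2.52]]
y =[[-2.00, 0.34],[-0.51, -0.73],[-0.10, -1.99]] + [[3.32, 0.71],[-0.37, 0.53],[-1.04, 4.51]]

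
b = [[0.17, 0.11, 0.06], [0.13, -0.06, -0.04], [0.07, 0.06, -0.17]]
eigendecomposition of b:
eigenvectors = [[-0.90+0.00j, -0.35+0.04j, (-0.35-0.04j)], [(-0.37+0j), (0.74+0j), (0.74-0j)], [(-0.21+0j), 0.45-0.35j, 0.45+0.35j]]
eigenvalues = [(0.23+0j), (-0.14+0.03j), (-0.14-0.03j)]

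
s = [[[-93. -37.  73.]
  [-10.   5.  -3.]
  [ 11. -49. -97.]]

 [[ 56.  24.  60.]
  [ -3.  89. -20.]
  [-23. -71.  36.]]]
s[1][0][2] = 60.0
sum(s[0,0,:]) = -57.0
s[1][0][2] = 60.0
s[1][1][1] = 89.0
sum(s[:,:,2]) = 49.0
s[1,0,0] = 56.0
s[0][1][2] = -3.0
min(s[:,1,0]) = -10.0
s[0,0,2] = 73.0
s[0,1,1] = 5.0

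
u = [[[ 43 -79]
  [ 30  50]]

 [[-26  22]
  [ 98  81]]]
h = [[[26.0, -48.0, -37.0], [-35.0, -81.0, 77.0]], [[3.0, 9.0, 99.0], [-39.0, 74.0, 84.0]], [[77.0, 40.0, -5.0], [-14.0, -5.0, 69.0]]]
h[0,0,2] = -37.0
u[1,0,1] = 22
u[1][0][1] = 22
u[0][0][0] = 43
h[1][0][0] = 3.0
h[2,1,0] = -14.0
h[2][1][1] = -5.0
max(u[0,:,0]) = 43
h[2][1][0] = -14.0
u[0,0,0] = 43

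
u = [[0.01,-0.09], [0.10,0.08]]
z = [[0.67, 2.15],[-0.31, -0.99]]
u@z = [[0.03, 0.11], [0.04, 0.14]]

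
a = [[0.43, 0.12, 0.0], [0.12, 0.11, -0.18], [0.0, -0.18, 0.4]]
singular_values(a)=[0.52, 0.42, 0.0]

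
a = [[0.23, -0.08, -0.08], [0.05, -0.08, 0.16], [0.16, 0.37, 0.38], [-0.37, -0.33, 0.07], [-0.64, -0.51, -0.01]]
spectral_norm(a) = 1.04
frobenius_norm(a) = 1.15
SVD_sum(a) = [[0.08, 0.07, 0.01], [0.00, 0.0, 0.0], [0.3, 0.27, 0.05], [-0.36, -0.32, -0.05], [-0.60, -0.54, -0.09]] + [[0.07, -0.05, -0.16], [-0.04, 0.03, 0.08], [-0.15, 0.11, 0.33], [-0.04, 0.03, 0.10], [-0.04, 0.03, 0.08]] + [[0.08, -0.10, 0.07],[0.09, -0.11, 0.08],[0.01, -0.01, 0.01],[0.03, -0.04, 0.03],[-0.00, 0.0, -0.00]]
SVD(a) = [[-0.10, 0.4, -0.65],[-0.00, -0.21, -0.71],[-0.39, -0.83, -0.06],[0.47, -0.25, -0.25],[0.78, -0.21, 0.03]] @ diag([1.0357720481142279, 0.45349529785646264, 0.22162644058716338]) @ [[-0.74,-0.67,-0.11], [0.39,-0.29,-0.87], [-0.55,0.69,-0.47]]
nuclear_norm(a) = 1.71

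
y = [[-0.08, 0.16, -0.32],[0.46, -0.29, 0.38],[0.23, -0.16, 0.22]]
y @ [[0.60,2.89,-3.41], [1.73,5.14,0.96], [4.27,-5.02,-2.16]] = [[-1.14, 2.20, 1.12], [1.4, -2.07, -2.67], [0.8, -1.26, -1.41]]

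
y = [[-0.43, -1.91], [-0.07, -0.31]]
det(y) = -0.00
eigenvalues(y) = [-0.74, 0.0]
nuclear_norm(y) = 1.98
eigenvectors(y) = [[-0.99, 0.98],[-0.16, -0.22]]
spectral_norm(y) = 1.98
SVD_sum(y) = [[-0.43, -1.91], [-0.07, -0.31]] + [[0.00, -0.00], [-0.00, 0.0]]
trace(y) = -0.74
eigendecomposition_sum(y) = [[-0.43,-1.91], [-0.07,-0.31]] + [[0.00, -0.00], [-0.00, 0.00]]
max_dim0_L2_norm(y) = 1.93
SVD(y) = [[-0.99,-0.16], [-0.16,0.99]] @ diag([1.983431359873319, 0.00020167070466485195]) @ [[0.22, 0.98], [-0.98, 0.22]]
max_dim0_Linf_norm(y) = 1.91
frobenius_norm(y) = 1.98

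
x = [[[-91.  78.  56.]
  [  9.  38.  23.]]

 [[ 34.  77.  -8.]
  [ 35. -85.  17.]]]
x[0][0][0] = -91.0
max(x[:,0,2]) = 56.0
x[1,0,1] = 77.0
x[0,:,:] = [[-91.0, 78.0, 56.0], [9.0, 38.0, 23.0]]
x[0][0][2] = 56.0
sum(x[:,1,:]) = 37.0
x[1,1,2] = 17.0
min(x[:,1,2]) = 17.0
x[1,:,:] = [[34.0, 77.0, -8.0], [35.0, -85.0, 17.0]]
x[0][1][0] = 9.0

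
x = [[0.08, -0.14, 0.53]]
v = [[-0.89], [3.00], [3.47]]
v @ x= [[-0.07, 0.12, -0.47],[0.24, -0.42, 1.59],[0.28, -0.49, 1.84]]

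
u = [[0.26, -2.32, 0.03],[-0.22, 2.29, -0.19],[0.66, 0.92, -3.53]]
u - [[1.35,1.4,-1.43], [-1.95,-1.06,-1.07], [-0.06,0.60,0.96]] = [[-1.09, -3.72, 1.46],[1.73, 3.35, 0.88],[0.72, 0.32, -4.49]]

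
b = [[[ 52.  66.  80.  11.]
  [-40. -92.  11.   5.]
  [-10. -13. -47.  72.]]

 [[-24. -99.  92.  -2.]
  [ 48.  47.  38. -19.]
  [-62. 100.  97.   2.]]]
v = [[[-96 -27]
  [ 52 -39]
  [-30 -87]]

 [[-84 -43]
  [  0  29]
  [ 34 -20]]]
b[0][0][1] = 66.0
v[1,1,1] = 29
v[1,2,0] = 34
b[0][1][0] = -40.0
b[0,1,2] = 11.0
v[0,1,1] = -39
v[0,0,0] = -96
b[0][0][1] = 66.0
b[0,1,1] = -92.0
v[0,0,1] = -27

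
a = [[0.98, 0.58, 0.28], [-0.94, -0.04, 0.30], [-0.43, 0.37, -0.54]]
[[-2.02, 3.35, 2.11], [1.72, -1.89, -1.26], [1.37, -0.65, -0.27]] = a @ [[-2.06, 2.16, 1.37], [0.33, 1.78, 1.2], [-0.67, 0.71, 0.24]]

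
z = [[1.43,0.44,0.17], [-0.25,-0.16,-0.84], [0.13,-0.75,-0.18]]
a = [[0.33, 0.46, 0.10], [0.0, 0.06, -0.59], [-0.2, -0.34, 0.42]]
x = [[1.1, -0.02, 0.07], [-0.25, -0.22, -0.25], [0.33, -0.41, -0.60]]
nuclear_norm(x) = 2.03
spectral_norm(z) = 1.58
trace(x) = 0.28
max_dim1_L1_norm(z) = 2.04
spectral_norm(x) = 1.18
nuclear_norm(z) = 3.10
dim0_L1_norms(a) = [0.53, 0.86, 1.11]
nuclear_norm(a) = 1.42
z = x + a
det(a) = -0.00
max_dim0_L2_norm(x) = 1.18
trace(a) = 0.81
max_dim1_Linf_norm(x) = 1.1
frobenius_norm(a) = 1.01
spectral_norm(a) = 0.81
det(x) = 0.05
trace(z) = 1.09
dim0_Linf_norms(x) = [1.1, 0.41, 0.6]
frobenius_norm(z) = 1.92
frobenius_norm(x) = 1.42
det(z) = -0.89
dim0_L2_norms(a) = [0.39, 0.58, 0.73]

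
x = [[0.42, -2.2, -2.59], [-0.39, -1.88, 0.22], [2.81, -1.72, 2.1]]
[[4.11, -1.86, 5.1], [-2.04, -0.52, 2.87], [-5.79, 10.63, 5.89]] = x@[[0.11, 2.74, 1.18], [0.8, -0.14, -1.80], [-2.25, 1.28, -0.25]]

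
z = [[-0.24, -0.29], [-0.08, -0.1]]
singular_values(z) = [0.4, 0.0]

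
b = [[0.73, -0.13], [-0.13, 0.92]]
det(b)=0.655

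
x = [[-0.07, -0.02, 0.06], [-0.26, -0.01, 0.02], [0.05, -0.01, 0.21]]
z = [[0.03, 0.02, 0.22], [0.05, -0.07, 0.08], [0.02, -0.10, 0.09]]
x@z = [[-0.0, -0.01, -0.01], [-0.01, -0.01, -0.06], [0.01, -0.02, 0.03]]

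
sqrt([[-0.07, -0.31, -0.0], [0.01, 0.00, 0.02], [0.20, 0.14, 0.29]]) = [[-0.00+0.23j, (-0.31+1.05j), (-0.01-0.06j)],[0.02+0.00j, 0.07+0.02j, (0.03-0j)],[0.30-0.13j, (0.12-0.58j), (0.55+0.03j)]]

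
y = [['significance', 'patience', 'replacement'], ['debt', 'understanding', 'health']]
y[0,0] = 'significance'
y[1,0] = 'debt'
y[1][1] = 'understanding'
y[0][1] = 'patience'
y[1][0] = 'debt'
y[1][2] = 'health'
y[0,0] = 'significance'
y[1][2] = 'health'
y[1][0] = 'debt'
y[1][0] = 'debt'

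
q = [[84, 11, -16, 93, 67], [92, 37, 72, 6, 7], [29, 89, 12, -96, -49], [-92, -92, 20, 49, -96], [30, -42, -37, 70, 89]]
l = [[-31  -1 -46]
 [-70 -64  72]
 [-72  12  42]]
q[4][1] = -42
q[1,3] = 6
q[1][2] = 72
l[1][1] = -64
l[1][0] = -70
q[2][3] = -96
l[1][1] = -64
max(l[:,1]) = 12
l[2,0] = -72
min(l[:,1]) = -64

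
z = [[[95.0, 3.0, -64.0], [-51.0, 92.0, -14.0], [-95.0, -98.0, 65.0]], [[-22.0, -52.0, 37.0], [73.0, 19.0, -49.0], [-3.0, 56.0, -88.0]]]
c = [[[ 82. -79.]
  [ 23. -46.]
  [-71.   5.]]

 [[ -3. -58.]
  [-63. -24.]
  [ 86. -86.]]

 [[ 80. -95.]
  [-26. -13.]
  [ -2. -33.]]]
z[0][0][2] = -64.0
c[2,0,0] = 80.0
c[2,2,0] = -2.0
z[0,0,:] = [95.0, 3.0, -64.0]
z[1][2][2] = -88.0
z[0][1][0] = -51.0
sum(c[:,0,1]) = -232.0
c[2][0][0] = 80.0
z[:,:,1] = [[3.0, 92.0, -98.0], [-52.0, 19.0, 56.0]]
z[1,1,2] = -49.0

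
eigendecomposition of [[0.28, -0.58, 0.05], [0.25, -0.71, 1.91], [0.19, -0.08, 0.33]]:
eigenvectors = [[(0.73+0j), 0.73-0.00j, -0.54+0.00j], [(0.02-0.61j), 0.02+0.61j, (-0.84+0j)], [0.06-0.31j, (0.06+0.31j), (0.04+0j)]]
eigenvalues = [(0.27+0.46j), (0.27-0.46j), (-0.63+0j)]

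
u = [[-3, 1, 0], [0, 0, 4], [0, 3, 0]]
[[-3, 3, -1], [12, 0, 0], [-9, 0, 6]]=u @ [[0, -1, 1], [-3, 0, 2], [3, 0, 0]]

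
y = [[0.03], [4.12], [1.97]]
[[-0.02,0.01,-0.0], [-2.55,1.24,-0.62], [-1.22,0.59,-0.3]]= y @ [[-0.62, 0.30, -0.15]]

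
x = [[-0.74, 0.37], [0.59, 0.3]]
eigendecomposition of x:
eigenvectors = [[-0.90,-0.29], [0.44,-0.96]]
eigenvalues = [-0.92, 0.48]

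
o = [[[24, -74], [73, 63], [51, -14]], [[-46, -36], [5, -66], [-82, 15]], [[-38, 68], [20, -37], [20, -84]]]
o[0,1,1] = 63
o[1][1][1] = -66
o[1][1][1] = -66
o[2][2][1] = -84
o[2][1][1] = -37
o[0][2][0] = 51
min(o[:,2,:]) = -84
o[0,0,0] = 24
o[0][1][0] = 73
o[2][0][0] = -38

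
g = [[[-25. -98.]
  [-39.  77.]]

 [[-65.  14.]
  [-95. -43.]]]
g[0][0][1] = -98.0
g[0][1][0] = -39.0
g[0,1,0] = -39.0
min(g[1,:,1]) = -43.0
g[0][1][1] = 77.0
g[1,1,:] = [-95.0, -43.0]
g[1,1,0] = -95.0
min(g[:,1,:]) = -95.0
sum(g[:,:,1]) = -50.0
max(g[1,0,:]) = 14.0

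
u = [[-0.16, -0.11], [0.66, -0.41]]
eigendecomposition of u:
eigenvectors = [[(0.18+0.33j),(0.18-0.33j)], [(0.93+0j),0.93-0.00j]]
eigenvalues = [(-0.29+0.24j), (-0.29-0.24j)]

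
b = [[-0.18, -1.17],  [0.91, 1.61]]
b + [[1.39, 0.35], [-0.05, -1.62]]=[[1.21, -0.82], [0.86, -0.01]]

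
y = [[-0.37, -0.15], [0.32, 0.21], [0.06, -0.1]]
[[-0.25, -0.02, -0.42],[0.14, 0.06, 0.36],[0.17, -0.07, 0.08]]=y @ [[1.09, -0.19, 1.19], [-1.00, 0.59, -0.11]]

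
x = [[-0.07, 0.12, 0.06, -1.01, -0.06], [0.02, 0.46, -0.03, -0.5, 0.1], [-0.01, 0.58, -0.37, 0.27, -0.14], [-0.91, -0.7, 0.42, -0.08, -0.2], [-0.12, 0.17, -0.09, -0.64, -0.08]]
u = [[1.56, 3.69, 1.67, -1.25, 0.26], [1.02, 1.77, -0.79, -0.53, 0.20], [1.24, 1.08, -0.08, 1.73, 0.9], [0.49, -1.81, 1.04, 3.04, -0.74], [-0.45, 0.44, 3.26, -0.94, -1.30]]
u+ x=[[1.49, 3.81, 1.73, -2.26, 0.20],[1.04, 2.23, -0.82, -1.03, 0.3],[1.23, 1.66, -0.45, 2.0, 0.76],[-0.42, -2.51, 1.46, 2.96, -0.94],[-0.57, 0.61, 3.17, -1.58, -1.38]]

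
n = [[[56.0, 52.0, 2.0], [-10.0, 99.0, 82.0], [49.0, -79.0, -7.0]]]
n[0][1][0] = -10.0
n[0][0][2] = 2.0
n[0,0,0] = 56.0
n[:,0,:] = [[56.0, 52.0, 2.0]]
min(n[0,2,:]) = -79.0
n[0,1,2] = 82.0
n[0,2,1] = -79.0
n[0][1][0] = -10.0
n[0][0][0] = 56.0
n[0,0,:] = [56.0, 52.0, 2.0]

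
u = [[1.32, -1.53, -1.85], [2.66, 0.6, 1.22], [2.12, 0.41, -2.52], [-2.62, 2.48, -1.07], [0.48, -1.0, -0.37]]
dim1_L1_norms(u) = [4.7, 4.48, 5.05, 6.17, 1.85]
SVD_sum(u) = [[1.89, -0.9, -0.34],[1.71, -0.81, -0.31],[1.89, -0.9, -0.34],[-2.87, 1.36, 0.51],[0.81, -0.39, -0.15]] + [[-0.14, 0.24, -1.40], [0.13, -0.23, 1.33], [-0.22, 0.39, -2.29], [-0.17, 0.29, -1.69], [-0.01, 0.03, -0.15]] + [[-0.43,-0.87,-0.11], [0.82,1.64,0.2], [0.45,0.91,0.11], [0.41,0.83,0.1], [-0.32,-0.64,-0.08]]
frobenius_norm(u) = 6.56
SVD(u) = [[-0.43, 0.41, -0.38], [-0.39, -0.39, 0.71], [-0.43, 0.67, 0.39], [0.66, 0.49, 0.36], [-0.19, 0.04, -0.28]] @ diag([4.884180878404624, 3.5090765058022613, 2.6078457054536854]) @ [[-0.89, 0.42, 0.16], [-0.1, 0.17, -0.98], [0.44, 0.89, 0.11]]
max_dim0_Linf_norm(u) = 2.66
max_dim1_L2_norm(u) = 3.76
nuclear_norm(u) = 11.00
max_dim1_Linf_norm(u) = 2.66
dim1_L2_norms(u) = [2.74, 2.99, 3.32, 3.76, 1.17]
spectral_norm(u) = 4.88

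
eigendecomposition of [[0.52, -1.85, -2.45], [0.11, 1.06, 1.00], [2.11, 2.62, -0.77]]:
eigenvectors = [[-0.66+0.00j,(0.82+0j),(0.82-0j)],[0.45+0.00j,-0.31-0.10j,(-0.31+0.1j)],[(-0.6+0j),0.21-0.42j,0.21+0.42j]]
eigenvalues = [(-0.41+0j), (0.61+1.49j), (0.61-1.49j)]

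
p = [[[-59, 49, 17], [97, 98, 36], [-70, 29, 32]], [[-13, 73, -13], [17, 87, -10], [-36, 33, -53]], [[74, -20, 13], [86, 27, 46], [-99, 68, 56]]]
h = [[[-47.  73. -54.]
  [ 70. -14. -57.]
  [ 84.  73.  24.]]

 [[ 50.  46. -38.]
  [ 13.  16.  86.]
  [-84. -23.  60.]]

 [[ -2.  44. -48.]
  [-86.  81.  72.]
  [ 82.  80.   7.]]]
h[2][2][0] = 82.0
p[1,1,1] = 87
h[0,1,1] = -14.0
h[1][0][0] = 50.0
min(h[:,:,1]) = -23.0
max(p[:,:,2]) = 56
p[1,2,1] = 33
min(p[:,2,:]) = -99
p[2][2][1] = 68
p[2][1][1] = 27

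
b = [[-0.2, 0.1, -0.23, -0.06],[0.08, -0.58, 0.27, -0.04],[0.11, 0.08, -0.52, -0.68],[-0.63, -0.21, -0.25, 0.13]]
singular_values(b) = [0.92, 0.76, 0.6, 0.0]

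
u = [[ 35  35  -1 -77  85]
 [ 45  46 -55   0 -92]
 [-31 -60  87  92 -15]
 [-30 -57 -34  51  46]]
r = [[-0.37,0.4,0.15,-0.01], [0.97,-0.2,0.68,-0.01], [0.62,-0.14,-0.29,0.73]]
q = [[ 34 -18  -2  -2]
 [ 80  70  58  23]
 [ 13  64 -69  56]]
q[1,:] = [80, 70, 58, 23]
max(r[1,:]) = 0.966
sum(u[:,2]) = -3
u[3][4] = 46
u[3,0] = -30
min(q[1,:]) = 23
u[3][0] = -30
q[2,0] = 13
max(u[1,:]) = 46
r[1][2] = 0.679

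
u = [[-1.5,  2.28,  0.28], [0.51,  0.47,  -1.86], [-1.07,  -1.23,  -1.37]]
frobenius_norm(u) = 4.00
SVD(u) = [[-0.88, 0.43, -0.19],[0.18, 0.68, 0.71],[0.43, 0.59, -0.68]] @ diag([2.8897444145522333, 2.242765179361394, 1.6190989990757914]) @ [[0.33, -0.85, -0.41], [-0.41, 0.26, -0.87], [0.85, 0.46, -0.27]]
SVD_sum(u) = [[-0.84,2.17,1.04], [0.17,-0.45,-0.22], [0.41,-1.07,-0.51]] + [[-0.40, 0.25, -0.84], [-0.63, 0.40, -1.34], [-0.55, 0.34, -1.15]] + [[-0.26,-0.14,0.08], [0.97,0.52,-0.3], [-0.94,-0.50,0.29]]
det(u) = 10.49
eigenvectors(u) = [[(0.48+0j),0.78+0.00j,0.78-0.00j], [0.76+0.00j,-0.22+0.28j,(-0.22-0.28j)], [(-0.44+0j),0.05+0.51j,(0.05-0.51j)]]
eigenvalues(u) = [(1.88+0j), (-2.14+1.01j), (-2.14-1.01j)]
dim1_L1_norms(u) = [4.06, 2.84, 3.67]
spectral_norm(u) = 2.89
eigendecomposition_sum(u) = [[(0.25+0j), (0.77-0j), -0.42+0.00j], [(0.4+0j), (1.23-0j), -0.67+0.00j], [(-0.23+0j), -0.72+0.00j, 0.39+0.00j]] + [[(-0.88+0.55j), (0.75+0.46j), 0.35+1.37j], [0.06-0.47j, (-0.38+0.14j), (-0.59-0.27j)], [(-0.42-0.54j), (-0.25+0.53j), -0.88+0.32j]] + [[(-0.88-0.55j), 0.75-0.46j, 0.35-1.37j], [0.06+0.47j, (-0.38-0.14j), (-0.59+0.27j)], [-0.42+0.54j, (-0.25-0.53j), -0.88-0.32j]]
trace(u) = -2.40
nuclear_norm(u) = 6.75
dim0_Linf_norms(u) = [1.5, 2.28, 1.86]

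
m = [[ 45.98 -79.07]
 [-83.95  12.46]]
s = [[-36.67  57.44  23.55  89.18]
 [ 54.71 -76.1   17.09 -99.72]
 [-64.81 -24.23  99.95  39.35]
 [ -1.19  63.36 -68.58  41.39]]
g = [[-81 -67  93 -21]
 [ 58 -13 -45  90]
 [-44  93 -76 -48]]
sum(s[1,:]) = -104.02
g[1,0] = 58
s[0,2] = 23.55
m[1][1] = 12.46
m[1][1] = 12.46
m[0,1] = -79.07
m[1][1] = 12.46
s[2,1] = -24.23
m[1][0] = -83.95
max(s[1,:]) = 54.71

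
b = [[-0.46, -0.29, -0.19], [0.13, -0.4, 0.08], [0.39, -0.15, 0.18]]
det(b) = -0.00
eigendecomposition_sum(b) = [[0.00+0.00j, -0.00+0.00j, -0j], [-0.00-0.00j, 0.00-0.00j, (-0+0j)], [-0.00-0.00j, -0j, -0.01+0.00j]] + [[(-0.23+0.15j), -0.14-0.48j, -0.10+0.09j],[0.07+0.10j, (-0.2+0.07j), 0.04+0.04j],[(0.2-0.01j), (-0.08+0.35j), 0.09-0.02j]] + [[(-0.23-0.15j), -0.14+0.48j, (-0.1-0.09j)], [(0.07-0.1j), (-0.2-0.07j), (0.04-0.04j)], [(0.2+0.01j), (-0.08-0.35j), 0.09+0.02j]]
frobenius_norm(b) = 0.85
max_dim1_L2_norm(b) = 0.58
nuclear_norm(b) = 1.19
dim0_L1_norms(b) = [0.98, 0.84, 0.45]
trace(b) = -0.68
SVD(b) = [[-0.78, -0.46, 0.43], [0.16, -0.8, -0.57], [0.61, -0.37, 0.7]] @ diag([0.6759092022055085, 0.5150182609961375, 0.0017149969176660476]) @ [[0.91, 0.1, 0.4], [-0.07, 0.99, -0.09], [0.41, -0.05, -0.91]]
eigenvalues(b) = [(-0+0j), (-0.34+0.19j), (-0.34-0.19j)]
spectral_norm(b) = 0.68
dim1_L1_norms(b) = [0.94, 0.61, 0.72]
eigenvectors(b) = [[0.41+0.00j,  (-0.77+0j),  -0.77-0.00j], [-0.05+0.00j,  (0.01+0.33j),  0.01-0.33j], [-0.91+0.00j,  (0.48+0.27j),  (0.48-0.27j)]]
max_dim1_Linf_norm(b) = 0.46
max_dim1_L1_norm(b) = 0.94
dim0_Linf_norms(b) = [0.46, 0.4, 0.19]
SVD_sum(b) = [[-0.48,-0.05,-0.21],[0.10,0.01,0.04],[0.38,0.04,0.16]] + [[0.02, -0.24, 0.02], [0.03, -0.41, 0.04], [0.01, -0.19, 0.02]] + [[0.0, -0.0, -0.00], [-0.0, 0.00, 0.00], [0.0, -0.00, -0.00]]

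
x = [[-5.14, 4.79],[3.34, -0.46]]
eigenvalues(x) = [-7.43, 1.83]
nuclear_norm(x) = 9.38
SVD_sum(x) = [[-5.56, 4.24], [2.34, -1.78]] + [[0.42, 0.55], [1.0, 1.32]]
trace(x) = -5.60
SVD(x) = [[-0.92,0.39], [0.39,0.92]] @ diag([7.5827361235801884, 1.7980580858671125]) @ [[0.8, -0.61], [0.61, 0.80]]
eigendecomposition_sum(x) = [[-5.59, 3.84], [2.68, -1.84]] + [[0.45, 0.95], [0.66, 1.38]]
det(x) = -13.63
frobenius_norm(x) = 7.79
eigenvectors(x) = [[-0.90, -0.57],[0.43, -0.82]]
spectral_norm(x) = 7.58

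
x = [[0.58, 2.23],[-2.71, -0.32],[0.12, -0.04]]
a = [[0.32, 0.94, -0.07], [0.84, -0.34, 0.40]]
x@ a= [[2.06, -0.21, 0.85], [-1.14, -2.44, 0.06], [0.00, 0.13, -0.02]]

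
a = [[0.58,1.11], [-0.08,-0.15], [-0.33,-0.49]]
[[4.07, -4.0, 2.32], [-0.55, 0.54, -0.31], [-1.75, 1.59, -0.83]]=a@[[-0.63, 2.34, -2.68], [4.00, -4.83, 3.49]]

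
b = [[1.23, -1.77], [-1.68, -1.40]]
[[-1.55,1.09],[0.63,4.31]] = b @ [[-0.70, -1.30], [0.39, -1.52]]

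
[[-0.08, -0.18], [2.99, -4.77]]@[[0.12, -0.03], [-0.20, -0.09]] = [[0.03,0.02], [1.31,0.34]]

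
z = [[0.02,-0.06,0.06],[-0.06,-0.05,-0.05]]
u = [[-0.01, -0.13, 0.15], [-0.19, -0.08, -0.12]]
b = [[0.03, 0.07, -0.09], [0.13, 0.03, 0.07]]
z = b + u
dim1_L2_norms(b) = [0.12, 0.15]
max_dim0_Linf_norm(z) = 0.06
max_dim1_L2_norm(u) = 0.24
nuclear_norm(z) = 0.18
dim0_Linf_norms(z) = [0.06, 0.06, 0.06]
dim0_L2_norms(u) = [0.19, 0.15, 0.19]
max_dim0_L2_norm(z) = 0.08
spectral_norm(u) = 0.24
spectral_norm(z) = 0.10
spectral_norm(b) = 0.15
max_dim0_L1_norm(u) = 0.27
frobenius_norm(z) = 0.13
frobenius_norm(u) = 0.31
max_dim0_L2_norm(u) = 0.19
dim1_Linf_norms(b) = [0.09, 0.13]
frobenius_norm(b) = 0.19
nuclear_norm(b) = 0.27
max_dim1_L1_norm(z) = 0.16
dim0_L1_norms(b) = [0.16, 0.1, 0.16]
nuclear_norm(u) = 0.44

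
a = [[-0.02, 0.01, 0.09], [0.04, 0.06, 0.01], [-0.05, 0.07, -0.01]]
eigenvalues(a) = [(-0.03+0.08j), (-0.03-0.08j), (0.08+0j)]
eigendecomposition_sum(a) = [[-0.01+0.03j, (-0.01-0.02j), (0.04+0.01j)], [(0.01-0j), (-0+0.01j), (-0.01-0.01j)], [-0.03-0.01j, (0.02-0.01j), (-0.01+0.03j)]] + [[-0.01-0.03j,-0.01+0.02j,(0.04-0.01j)],[(0.01+0j),(-0-0.01j),-0.01+0.01j],[(-0.03+0.01j),(0.02+0.01j),-0.01-0.03j]] + [[(0.01-0j), 0.03+0.00j, (0.01+0j)], [0.02-0.00j, 0.07+0.00j, (0.02+0j)], [(0.01-0j), (0.03+0j), 0.01+0.00j]]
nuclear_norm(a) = 0.25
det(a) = 0.00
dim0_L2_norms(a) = [0.07, 0.09, 0.09]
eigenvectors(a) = [[0.73+0.00j, 0.73-0.00j, (0.41+0j)], [(-0.15-0.2j), -0.15+0.20j, (0.82+0j)], [(-0.04+0.63j), (-0.04-0.63j), 0.39+0.00j]]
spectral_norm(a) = 0.10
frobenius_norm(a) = 0.15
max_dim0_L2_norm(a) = 0.09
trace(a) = 0.03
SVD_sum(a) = [[-0.02, 0.05, 0.04],  [-0.01, 0.03, 0.02],  [-0.02, 0.05, 0.04]] + [[0.0, -0.04, 0.05], [-0.00, 0.02, -0.02], [-0.0, 0.03, -0.04]] + [[-0.00,-0.00,-0.00], [0.05,0.01,0.01], [-0.03,-0.01,-0.01]]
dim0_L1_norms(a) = [0.11, 0.14, 0.11]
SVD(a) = [[-0.68, -0.73, -0.04], [-0.40, 0.32, 0.86], [-0.62, 0.6, -0.51]] @ diag([0.09868325981108347, 0.08740777457828328, 0.06341525980653402]) @ [[0.29, -0.75, -0.6], [-0.03, 0.62, -0.79], [0.96, 0.24, 0.16]]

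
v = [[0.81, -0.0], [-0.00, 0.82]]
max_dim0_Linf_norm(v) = 0.82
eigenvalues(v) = [0.81, 0.82]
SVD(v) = [[0.0, 1.0], [1.00, 0.0]] @ diag([0.82, 0.81]) @ [[0.00, 1.00],  [1.0, 0.00]]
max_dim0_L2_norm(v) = 0.82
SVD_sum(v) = [[0.0, 0.00], [0.0, 0.82]] + [[0.81, 0.00], [0.0, 0.0]]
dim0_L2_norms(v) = [0.81, 0.82]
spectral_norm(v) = 0.82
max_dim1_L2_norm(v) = 0.82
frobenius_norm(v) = 1.15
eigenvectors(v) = [[1.0, 0.0], [0.00, 1.00]]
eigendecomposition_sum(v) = [[0.81,0.00], [0.0,0.00]] + [[0.00,0.00], [0.0,0.82]]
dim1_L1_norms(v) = [0.81, 0.82]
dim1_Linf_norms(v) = [0.81, 0.82]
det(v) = 0.66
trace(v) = 1.63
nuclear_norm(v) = 1.63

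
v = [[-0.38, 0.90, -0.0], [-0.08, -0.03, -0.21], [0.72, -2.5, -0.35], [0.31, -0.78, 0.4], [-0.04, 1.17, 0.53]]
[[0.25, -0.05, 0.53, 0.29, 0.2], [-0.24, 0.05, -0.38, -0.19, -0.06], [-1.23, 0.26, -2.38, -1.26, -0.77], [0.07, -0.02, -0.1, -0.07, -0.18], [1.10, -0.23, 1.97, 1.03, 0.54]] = v@[[0.81, -0.17, 1.65, 0.85, 0.60], [0.62, -0.13, 1.29, 0.68, 0.48], [0.76, -0.16, 0.99, 0.5, 0.01]]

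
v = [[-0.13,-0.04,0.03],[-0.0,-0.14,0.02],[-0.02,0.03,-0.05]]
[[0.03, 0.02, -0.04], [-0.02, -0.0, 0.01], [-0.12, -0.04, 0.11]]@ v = [[-0.0, -0.01, 0.00], [0.00, 0.00, -0.00], [0.01, 0.01, -0.01]]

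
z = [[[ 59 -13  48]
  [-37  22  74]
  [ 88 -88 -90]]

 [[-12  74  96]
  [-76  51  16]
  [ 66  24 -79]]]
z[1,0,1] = 74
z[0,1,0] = -37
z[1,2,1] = 24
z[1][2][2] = -79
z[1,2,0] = 66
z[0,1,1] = 22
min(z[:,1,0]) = -76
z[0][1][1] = 22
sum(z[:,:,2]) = 65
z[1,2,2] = -79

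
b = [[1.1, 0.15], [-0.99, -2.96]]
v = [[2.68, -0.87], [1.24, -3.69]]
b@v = [[3.13, -1.51], [-6.32, 11.78]]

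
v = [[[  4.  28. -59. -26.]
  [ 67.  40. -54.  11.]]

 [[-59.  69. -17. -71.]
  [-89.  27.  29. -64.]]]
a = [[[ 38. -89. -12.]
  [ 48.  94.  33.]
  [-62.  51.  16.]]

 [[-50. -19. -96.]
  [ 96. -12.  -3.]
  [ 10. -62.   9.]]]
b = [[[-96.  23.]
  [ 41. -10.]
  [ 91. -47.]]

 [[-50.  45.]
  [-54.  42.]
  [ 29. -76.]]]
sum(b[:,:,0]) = -39.0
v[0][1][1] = 40.0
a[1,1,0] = 96.0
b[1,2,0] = 29.0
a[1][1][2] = -3.0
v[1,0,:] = [-59.0, 69.0, -17.0, -71.0]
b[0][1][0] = 41.0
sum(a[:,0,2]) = -108.0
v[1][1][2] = 29.0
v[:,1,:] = [[67.0, 40.0, -54.0, 11.0], [-89.0, 27.0, 29.0, -64.0]]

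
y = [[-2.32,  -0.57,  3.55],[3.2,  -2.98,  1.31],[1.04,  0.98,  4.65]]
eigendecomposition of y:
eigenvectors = [[0.02+0.49j, 0.02-0.49j, 0.38+0.00j],[(0.86+0j), (0.86-0j), (0.28+0j)],[-0.09-0.09j, -0.09+0.09j, (0.88+0j)]]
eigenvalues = [(-3.03+1.67j), (-3.03-1.67j), (5.42+0j)]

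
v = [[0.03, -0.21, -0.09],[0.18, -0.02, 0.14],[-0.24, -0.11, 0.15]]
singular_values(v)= [0.32, 0.23, 0.21]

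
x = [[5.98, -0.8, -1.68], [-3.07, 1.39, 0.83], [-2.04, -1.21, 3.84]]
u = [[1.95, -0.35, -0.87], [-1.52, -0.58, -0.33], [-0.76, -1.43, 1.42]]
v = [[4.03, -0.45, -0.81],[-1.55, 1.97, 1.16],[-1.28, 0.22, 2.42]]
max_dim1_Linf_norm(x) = 5.98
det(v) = 15.40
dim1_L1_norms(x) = [8.46, 5.29, 7.09]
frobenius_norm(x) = 8.46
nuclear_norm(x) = 11.81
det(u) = -4.88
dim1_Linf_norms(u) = [1.95, 1.52, 1.43]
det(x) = 18.84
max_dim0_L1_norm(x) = 11.09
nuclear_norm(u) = 5.56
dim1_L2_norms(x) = [6.26, 3.47, 4.51]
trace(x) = 11.21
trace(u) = 2.79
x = v + u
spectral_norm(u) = 2.89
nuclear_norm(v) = 8.61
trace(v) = 8.42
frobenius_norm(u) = 3.48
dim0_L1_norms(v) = [6.86, 2.64, 4.39]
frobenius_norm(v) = 5.68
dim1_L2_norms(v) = [4.14, 2.76, 2.75]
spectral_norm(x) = 7.74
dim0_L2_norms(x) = [7.02, 2.01, 4.27]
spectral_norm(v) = 5.10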